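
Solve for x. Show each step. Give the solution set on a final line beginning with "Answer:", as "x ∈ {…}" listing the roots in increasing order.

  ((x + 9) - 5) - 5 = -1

Step 1. [((x + 9) - 5) - 5 = -1] peel the -5: add 5 from each side, so sub: (x + 9) - 5 = 4.
Step 2. [(x + 9) - 5 = 4] the outer -5 inverts by adding 5 ⇒ sub: x + 9 = 9.
Step 3. [x + 9 = 9] 9 comes off first (subtract 9), so sub: x = 0.

Answer: x ∈ {0}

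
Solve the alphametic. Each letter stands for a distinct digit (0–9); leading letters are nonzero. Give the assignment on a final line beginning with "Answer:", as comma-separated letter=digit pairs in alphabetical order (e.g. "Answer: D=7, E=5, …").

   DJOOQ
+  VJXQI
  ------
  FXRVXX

Step 1. [F] the sum has 6 digits but both addends have 5; that extra leading digit F is the final carry, namely 1. So F=1.
Step 2. [col 1: Q + I ≡ X (mod 10)] column 1 (Q + I ≡ X (mod 10), carry-in 0) doesn't pin Q yet; pick Q=5 and continue. So Q=5.
Step 3. [col 1: Q + I ≡ X (mod 10)] X=2 is one option consistent with column 1 (Q + I ≡ X (mod 10), carry-in 0) — take it. So X=2.
Step 4. [col 1: Q + I ≡ X (mod 10)] column 1 reads Q+I+carry(0)=X with Q=5, X=2; with digits 1,2,5 already taken and all letters distinct, the only value for I is 7 ⇒ I=7.
Step 5. [col 2: O + Q ≡ X (mod 10)] column 2 reads O+Q+carry(1)=X with Q=5, X=2; with digits 1,2,5,7 already taken and all letters distinct, the only value for O is 6. So O=6.
Step 6. [col 3: O + X ≡ V (mod 10)] column 3 reads O+X+carry(1)=V with O=6, X=2; with digits 1,2,5,6,7 already taken and all letters distinct, the only value for V is 9, so V=9.
Step 7. [col 4: J + J ≡ R (mod 10)] from column 4 (nothing yet, carry-in 0, digits 1,2,5,6,7,9 already taken and all letters distinct): R must equal 8. So R=8.
Step 8. [col 4: J + J ≡ R (mod 10)] column 4: given R=8, carry-in 0, and digits 1,2,5,6,7,8,9 already taken and all letters distinct, J+J≡R (mod 10) forces J=4 ⇒ J=4.
Step 9. [col 5: D + V ≡ X (mod 10)] column 5: given V=9, X=2, carry-in 0, and digits 1,2,4,5,6,7,8,9 already taken and all letters distinct, D+V≡X (mod 10) forces D=3. So D=3.

Answer: D=3, F=1, I=7, J=4, O=6, Q=5, R=8, V=9, X=2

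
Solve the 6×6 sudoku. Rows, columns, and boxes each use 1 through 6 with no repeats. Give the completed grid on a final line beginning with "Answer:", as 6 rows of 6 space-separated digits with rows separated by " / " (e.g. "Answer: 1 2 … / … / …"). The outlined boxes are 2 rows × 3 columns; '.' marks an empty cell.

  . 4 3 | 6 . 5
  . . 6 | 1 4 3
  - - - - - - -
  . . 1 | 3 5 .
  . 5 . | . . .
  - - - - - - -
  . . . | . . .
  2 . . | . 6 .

Step 1. [r4c3∈{2,4}] 2 has one home in col 3: r4c3 ⇒ r4c3=2.
Step 2. [r4c4∈{4}] r4c4 has the single candidate 4. So r4c4=4.
Step 3. [r5c5∈{1,2,3}] across col 5, 3 lands solely at r5c5 ⇒ r5c5=3.
Step 4. [r3c2∈{6}] only 6 remains possible at r3c2. So r3c2=6.
Step 5. [r5c1∈{1,4,5,6}] r5c1 is the only open cell in row 5 admitting 6 ⇒ r5c1=6.
Step 6. [r5c2∈{1}] r5c2 has the single candidate 1. So r5c2=1.
Step 7. [r6c4∈{5}] r6c4 has the single candidate 5, so r6c4=5.
Step 8. [r6c3∈{4}] r6c3 has the single candidate 4 ⇒ r6c3=4.
Step 9. [r3c6∈{2}] only 2 remains possible at r3c6 ⇒ r3c6=2.
Step 10. [r4c5∈{1}] only 1 remains possible at r4c5 ⇒ r4c5=1.
Step 11. [r1c5∈{2}] r1c5 has the single candidate 2 ⇒ r1c5=2.
Step 12. [r1c1∈{1}] r1c1 has the single candidate 1. So r1c1=1.
Step 13. [r2c2∈{2}] only 2 remains possible at r2c2, so r2c2=2.
Step 14. [r5c3∈{5}] only 5 remains possible at r5c3 ⇒ r5c3=5.
Step 15. [r2c1∈{5}] r2c1 is down to just 5, so r2c1=5.
Step 16. [r3c1∈{4}] only 4 remains possible at r3c1, so r3c1=4.
Step 17. [r6c2∈{3}] r6c2 has the single candidate 3. So r6c2=3.
Step 18. [r4c1∈{3}] only 3 remains possible at r4c1, so r4c1=3.
Step 19. [r6c6∈{1}] only 1 remains possible at r6c6 ⇒ r6c6=1.
Step 20. [r5c6∈{4}] r5c6's peers cover all but 4. So r5c6=4.
Step 21. [r4c6∈{6}] nothing but 6 survives at r4c6, so r4c6=6.
Step 22. [r5c4∈{2}] r5c4 has the single candidate 2. So r5c4=2.

Answer: 1 4 3 6 2 5 / 5 2 6 1 4 3 / 4 6 1 3 5 2 / 3 5 2 4 1 6 / 6 1 5 2 3 4 / 2 3 4 5 6 1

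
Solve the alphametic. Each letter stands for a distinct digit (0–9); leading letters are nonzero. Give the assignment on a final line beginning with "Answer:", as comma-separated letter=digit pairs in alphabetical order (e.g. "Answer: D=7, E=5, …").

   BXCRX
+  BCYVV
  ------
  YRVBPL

Step 1. [col 1: X + V ≡ L (mod 10)] no forcing yet in column 1 (carry-in 0); L=4 is free and consistent — try it ⇒ L=4.
Step 2. [Y] the sum has 6 digits but both addends have 5; that extra leading digit Y is the final carry, namely 1. So Y=1.
Step 3. [col 1: X + V ≡ L (mod 10)] several values work for V in column 1 (X + V ≡ L (mod 10), carry-in 0); try V=5. So V=5.
Step 4. [col 1: X + V ≡ L (mod 10)] column 1 reads X+V+carry(0)=L with V=5, L=4; with digits 1,4,5 already taken and all letters distinct, the only value for X is 9 ⇒ X=9.
Step 5. [col 2: R + V ≡ P (mod 10)] no forcing yet in column 2 (carry-in 1); R=7 is free and consistent — try it, so R=7.
Step 6. [col 2: R + V ≡ P (mod 10)] in column 2 we have R+V≡P with carry-in 1; given R=7, V=5 and digits 1,4,5,7,9 already taken and all letters distinct, that pins P to 3. So P=3.
Step 7. [col 3: C + Y ≡ B (mod 10)] column 3 (C + Y ≡ B (mod 10), carry-in 1) doesn't pin B yet; pick B=8 and continue, so B=8.
Step 8. [col 3: C + Y ≡ B (mod 10)] column 3 reads C+Y+carry(1)=B with Y=1, B=8; with digits 1,3,4,5,7,8,9 already taken and all letters distinct, the only value for C is 6 ⇒ C=6.

Answer: B=8, C=6, L=4, P=3, R=7, V=5, X=9, Y=1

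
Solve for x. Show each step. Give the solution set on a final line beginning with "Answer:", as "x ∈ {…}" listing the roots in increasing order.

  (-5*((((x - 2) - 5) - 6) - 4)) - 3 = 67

Step 1. [(-5*((((x - 2) - 5) - 6) - 4)) - 3 = 67] 3 comes off first (add 3) ⇒ sub: -5*((((x - 2) - 5) - 6) - 4) = 70.
Step 2. [-5*((((x - 2) - 5) - 6) - 4) = 70] leading coefficient -5: divide by -5, so div: (((x - 2) - 5) - 6) - 4 = -14.
Step 3. [(((x - 2) - 5) - 6) - 4 = -14] add 4: x sits inside (… - 4) ⇒ sub: ((x - 2) - 5) - 6 = -10.
Step 4. [((x - 2) - 5) - 6 = -10] add 6: x sits inside (… - 6), so sub: (x - 2) - 5 = -4.
Step 5. [(x - 2) - 5 = -4] the outer -5 inverts by adding 5 ⇒ sub: x - 2 = 1.
Step 6. [x - 2 = 1] the outer -2 inverts by adding 2, so sub: x = 3.

Answer: x ∈ {3}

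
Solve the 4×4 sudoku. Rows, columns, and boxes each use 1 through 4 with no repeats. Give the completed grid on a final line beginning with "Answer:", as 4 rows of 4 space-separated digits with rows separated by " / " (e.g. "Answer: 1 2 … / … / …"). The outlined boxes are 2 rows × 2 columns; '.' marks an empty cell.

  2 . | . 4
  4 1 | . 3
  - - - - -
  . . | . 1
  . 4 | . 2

Step 1. [r3c1∈{3}] r3c1 is down to just 3, so r3c1=3.
Step 2. [r1c3∈{1}] r1c3 is down to just 1. So r1c3=1.
Step 3. [r4c3∈{3}] r4c3 has the single candidate 3. So r4c3=3.
Step 4. [r3c2∈{2}] only 2 remains possible at r3c2. So r3c2=2.
Step 5. [r4c1∈{1}] nothing but 1 survives at r4c1. So r4c1=1.
Step 6. [r2c3∈{2}] only 2 remains possible at r2c3. So r2c3=2.
Step 7. [r3c3∈{4}] r3c3's peers cover all but 4 ⇒ r3c3=4.
Step 8. [r1c2∈{3}] r1c2 has the single candidate 3, so r1c2=3.

Answer: 2 3 1 4 / 4 1 2 3 / 3 2 4 1 / 1 4 3 2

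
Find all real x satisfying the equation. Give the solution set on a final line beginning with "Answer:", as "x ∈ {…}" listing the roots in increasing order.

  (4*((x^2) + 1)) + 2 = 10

Step 1. [(4*((x^2) + 1)) + 2 = 10] +2 is outermost — subtract 2 both sides, so sub: 4*((x^2) + 1) = 8.
Step 2. [4*((x^2) + 1) = 8] 4·(inner) — divide through by 4, so div: (x^2) + 1 = 2.
Step 3. [(x^2) + 1 = 2] +1 is outermost — subtract 1 both sides ⇒ sub: x^2 = 1.
Step 4. [x^2 = 1] √ both sides: 1 ≥ 0 gives two branches. So sqrt: x = 1 or -1.

Answer: x ∈ {-1, 1}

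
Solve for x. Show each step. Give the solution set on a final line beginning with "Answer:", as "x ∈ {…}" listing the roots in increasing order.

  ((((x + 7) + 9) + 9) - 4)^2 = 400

Step 1. [((((x + 7) + 9) + 9) - 4)^2 = 400] √ both sides: 400 ≥ 0 gives two branches, so sqrt: (((x + 7) + 9) + 9) - 4 = 20 or -20.
Step 2. [(((x + 7) + 9) + 9) - 4 = 20 or -20] -4 is outermost — add 4 both sides. So sub: ((x + 7) + 9) + 9 = 24 or -16.
Step 3. [((x + 7) + 9) + 9 = 24 or -16] subtract 9: x sits inside (… + 9), so sub: (x + 7) + 9 = 15 or -25.
Step 4. [(x + 7) + 9 = 15 or -25] subtract 9: x sits inside (… + 9). So sub: x + 7 = 6 or -34.
Step 5. [x + 7 = 6 or -34] +7 is outermost — subtract 7 both sides, so sub: x = -1 or -41.

Answer: x ∈ {-41, -1}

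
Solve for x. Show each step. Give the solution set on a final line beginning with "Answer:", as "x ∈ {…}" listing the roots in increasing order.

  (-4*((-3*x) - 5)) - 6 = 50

Step 1. [(-4*((-3*x) - 5)) - 6 = 50] -6 is outermost — add 6 both sides. So sub: -4*((-3*x) - 5) = 56.
Step 2. [-4*((-3*x) - 5) = 56] -4·(inner) — divide through by -4, so div: (-3*x) - 5 = -14.
Step 3. [(-3*x) - 5 = -14] peel the -5: add 5 from each side. So sub: -3*x = -9.
Step 4. [-3*x = -9] divide by the outer -3, so div: x = 3.

Answer: x ∈ {3}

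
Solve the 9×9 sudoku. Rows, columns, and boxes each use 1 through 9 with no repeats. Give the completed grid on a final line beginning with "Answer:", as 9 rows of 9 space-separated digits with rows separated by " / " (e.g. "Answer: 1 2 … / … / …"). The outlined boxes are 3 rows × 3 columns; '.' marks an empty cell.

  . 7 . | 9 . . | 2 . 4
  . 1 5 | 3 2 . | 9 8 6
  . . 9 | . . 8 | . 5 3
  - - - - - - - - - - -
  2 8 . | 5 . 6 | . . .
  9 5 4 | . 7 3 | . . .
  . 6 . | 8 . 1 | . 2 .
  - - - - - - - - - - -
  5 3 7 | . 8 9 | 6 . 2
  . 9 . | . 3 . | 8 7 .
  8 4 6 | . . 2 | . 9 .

Step 1. [r5c7∈{1}] only 1 remains possible at r5c7, so r5c7=1.
Step 2. [r4c8∈{3,4}] r4c8 is the only open cell in col 8 admitting 3 ⇒ r4c8=3.
Step 3. [r6c1∈{3,7}] across col 1, 7 lands solely at r6c1. So r6c1=7.
Step 4. [r8c4∈{1,4,6}] across row 8, 6 lands solely at r8c4. So r8c4=6.
Step 5. [r8c6∈{4,5}] r8c6 is the only open cell in row 8 admitting 4, so r8c6=4.
Step 6. [r3c4∈{1,4,7}] col 4 places 4 nowhere but r3c4, so r3c4=4.
Step 7. [r8c9∈{1,5}] in row 8, 5 fits only at r8c9 ⇒ r8c9=5.
Step 8. [r9c9∈{1}] r9c9 is down to just 1 ⇒ r9c9=1.
Step 9. [r1c1∈{3,6}] in col 1, 3 fits only at r1c1 ⇒ r1c1=3.
Step 10. [r1c5∈{1,5,6}] 6 has one home in row 1: r1c5. So r1c5=6.
Step 11. [r6c9∈{9}] r6c9's peers cover all but 9 ⇒ r6c9=9.
Step 12. [r6c5∈{4}] only 4 remains possible at r6c5. So r6c5=4.
Step 13. [r4c7∈{4,7}] 4 has one home in row 4: r4c7 ⇒ r4c7=4.
Step 14. [r8c3∈{1,2}] 2 has one home in row 8: r8c3. So r8c3=2.
Step 15. [r2c1∈{4}] r2c1 has the single candidate 4 ⇒ r2c1=4.
Step 16. [r6c3∈{3}] nothing but 3 survives at r6c3 ⇒ r6c3=3.
Step 17. [r1c8∈{1}] only 1 remains possible at r1c8. So r1c8=1.
Step 18. [r9c5∈{5}] r9c5 is down to just 5, so r9c5=5.
Step 19. [r9c7∈{3}] r9c7 is down to just 3 ⇒ r9c7=3.
Step 20. [r1c6∈{5}] r1c6's peers cover all but 5, so r1c6=5.
Step 21. [r5c9∈{8}] r5c9's peers cover all but 8. So r5c9=8.
Step 22. [r3c7∈{7}] only 7 remains possible at r3c7 ⇒ r3c7=7.
Step 23. [r8c1∈{1}] only 1 remains possible at r8c1, so r8c1=1.
Step 24. [r4c9∈{7}] r4c9's peers cover all but 7, so r4c9=7.
Step 25. [r4c3∈{1}] r4c3's peers cover all but 1, so r4c3=1.
Step 26. [r4c5∈{9}] r4c5 is down to just 9 ⇒ r4c5=9.
Step 27. [r9c4∈{7}] r9c4 is down to just 7. So r9c4=7.
Step 28. [r2c6∈{7}] r2c6 has the single candidate 7, so r2c6=7.
Step 29. [r7c4∈{1}] only 1 remains possible at r7c4 ⇒ r7c4=1.
Step 30. [r3c5∈{1}] only 1 remains possible at r3c5, so r3c5=1.
Step 31. [r7c8∈{4}] only 4 remains possible at r7c8. So r7c8=4.
Step 32. [r5c4∈{2}] only 2 remains possible at r5c4, so r5c4=2.
Step 33. [r3c2∈{2}] r3c2's peers cover all but 2 ⇒ r3c2=2.
Step 34. [r5c8∈{6}] r5c8 has the single candidate 6, so r5c8=6.
Step 35. [r3c1∈{6}] nothing but 6 survives at r3c1 ⇒ r3c1=6.
Step 36. [r6c7∈{5}] nothing but 5 survives at r6c7. So r6c7=5.
Step 37. [r1c3∈{8}] nothing but 8 survives at r1c3 ⇒ r1c3=8.

Answer: 3 7 8 9 6 5 2 1 4 / 4 1 5 3 2 7 9 8 6 / 6 2 9 4 1 8 7 5 3 / 2 8 1 5 9 6 4 3 7 / 9 5 4 2 7 3 1 6 8 / 7 6 3 8 4 1 5 2 9 / 5 3 7 1 8 9 6 4 2 / 1 9 2 6 3 4 8 7 5 / 8 4 6 7 5 2 3 9 1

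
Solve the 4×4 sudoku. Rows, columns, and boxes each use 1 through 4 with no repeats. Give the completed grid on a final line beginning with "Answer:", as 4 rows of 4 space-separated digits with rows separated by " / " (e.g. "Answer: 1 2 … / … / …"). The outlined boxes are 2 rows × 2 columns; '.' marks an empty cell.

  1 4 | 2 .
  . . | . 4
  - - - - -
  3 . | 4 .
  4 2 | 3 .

Step 1. [r3c2∈{1}] r3c2's peers cover all but 1, so r3c2=1.
Step 2. [r2c1∈{2}] nothing but 2 survives at r2c1 ⇒ r2c1=2.
Step 3. [r3c4∈{2}] r3c4 is down to just 2 ⇒ r3c4=2.
Step 4. [r1c4∈{3}] r1c4 has the single candidate 3. So r1c4=3.
Step 5. [r4c4∈{1}] r4c4 is down to just 1. So r4c4=1.
Step 6. [r2c2∈{3}] only 3 remains possible at r2c2. So r2c2=3.
Step 7. [r2c3∈{1}] r2c3 is down to just 1. So r2c3=1.

Answer: 1 4 2 3 / 2 3 1 4 / 3 1 4 2 / 4 2 3 1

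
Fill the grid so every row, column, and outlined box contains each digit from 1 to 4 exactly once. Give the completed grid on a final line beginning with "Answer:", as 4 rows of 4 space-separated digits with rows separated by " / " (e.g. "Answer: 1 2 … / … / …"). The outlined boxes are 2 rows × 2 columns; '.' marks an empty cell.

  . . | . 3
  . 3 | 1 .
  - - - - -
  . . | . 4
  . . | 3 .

Step 1. [r3c3∈{2}] r3c3's peers cover all but 2. So r3c3=2.
Step 2. [r3c2∈{1}] only 1 remains possible at r3c2 ⇒ r3c2=1.
Step 3. [r2c1∈{2,4}] across row 2, 4 lands solely at r2c1. So r2c1=4.
Step 4. [r4c1∈{2}] r4c1 has the single candidate 2. So r4c1=2.
Step 5. [r1c3∈{4}] r1c3 has the single candidate 4, so r1c3=4.
Step 6. [r2c4∈{2}] nothing but 2 survives at r2c4 ⇒ r2c4=2.
Step 7. [r4c4∈{1}] nothing but 1 survives at r4c4. So r4c4=1.
Step 8. [r4c2∈{4}] r4c2 has the single candidate 4. So r4c2=4.
Step 9. [r3c1∈{3}] only 3 remains possible at r3c1 ⇒ r3c1=3.
Step 10. [r1c2∈{2}] r1c2's peers cover all but 2, so r1c2=2.
Step 11. [r1c1∈{1}] only 1 remains possible at r1c1, so r1c1=1.

Answer: 1 2 4 3 / 4 3 1 2 / 3 1 2 4 / 2 4 3 1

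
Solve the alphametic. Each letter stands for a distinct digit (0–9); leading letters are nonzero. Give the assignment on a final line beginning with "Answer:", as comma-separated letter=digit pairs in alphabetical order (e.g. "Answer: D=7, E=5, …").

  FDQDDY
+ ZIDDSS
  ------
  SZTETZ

Step 1. [col 1: Y + S ≡ Z (mod 10)] Y=9 is one option consistent with column 1 (Y + S ≡ Z (mod 10), carry-in 0) — take it ⇒ Y=9.
Step 2. [col 1: Y + S ≡ Z (mod 10)] column 1 (Y + S ≡ Z (mod 10), carry-in 0) doesn't pin S yet; pick S=7 and continue ⇒ S=7.
Step 3. [col 1: Y + S ≡ Z (mod 10)] column 1 reads Y+S+carry(0)=Z with Y=9, S=7; with digits 7,9 already taken and all letters distinct, the only value for Z is 6. So Z=6.
Step 4. [col 2: D + S ≡ T (mod 10)] column 2 (D + S ≡ T (mod 10), carry-in 1) doesn't pin D yet; pick D=2 and continue ⇒ D=2.
Step 5. [col 2: D + S ≡ T (mod 10)] from column 2 (D=2, S=7, carry-in 1, digits 2,6,7,9 already taken and all letters distinct): T must equal 0. So T=0.
Step 6. [col 3: D + D ≡ E (mod 10)] in column 3 we have D+D≡E with carry-in 1; given D=2 and digits 0,2,6,7,9 already taken and all letters distinct, that pins E to 5 ⇒ E=5.
Step 7. [col 4: Q + D ≡ T (mod 10)] from column 4 (D=2, T=0, carry-in 0, digits 0,2,5,6,7,9 already taken and all letters distinct): Q must equal 8 ⇒ Q=8.
Step 8. [col 5: D + I ≡ Z (mod 10)] from column 5 (D=2, Z=6, carry-in 1, digits 0,2,5,6,7,8,9 already taken and all letters distinct): I must equal 3, so I=3.
Step 9. [col 6: F + Z ≡ S (mod 10)] column 6: given Z=6, S=7, carry-in 0, and digits 0,2,3,5,6,7,8,9 already taken and all letters distinct, F+Z≡S (mod 10) forces F=1. So F=1.

Answer: D=2, E=5, F=1, I=3, Q=8, S=7, T=0, Y=9, Z=6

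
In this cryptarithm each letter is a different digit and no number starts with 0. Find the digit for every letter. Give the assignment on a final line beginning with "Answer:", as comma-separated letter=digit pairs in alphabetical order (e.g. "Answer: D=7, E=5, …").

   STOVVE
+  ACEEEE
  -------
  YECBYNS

Step 1. [col 1: E + E ≡ S (mod 10)] several values work for S in column 1 (E + E ≡ S (mod 10), carry-in 0); try S=8, so S=8.
Step 2. [col 1: E + E ≡ S (mod 10)] no forcing yet in column 1 (carry-in 0); E=4 is free and consistent — try it ⇒ E=4.
Step 3. [col 2: V + E ≡ N (mod 10)] several values work for N in column 2 (V + E ≡ N (mod 10), carry-in 0); try N=0, so N=0.
Step 4. [col 2: V + E ≡ N (mod 10)] from column 2 (E=4, N=0, carry-in 0, digits 0,4,8 already taken and all letters distinct): V must equal 6. So V=6.
Step 5. [col 3: V + E ≡ Y (mod 10)] from column 3 (V=6, E=4, carry-in 1, digits 0,4,6,8 already taken and all letters distinct): Y must equal 1 ⇒ Y=1.
Step 6. [col 4: O + E ≡ B (mod 10)] column 4 (O + E ≡ B (mod 10), carry-in 1) doesn't pin O yet; pick O=7 and continue, so O=7.
Step 7. [col 4: O + E ≡ B (mod 10)] column 4: given O=7, E=4, carry-in 1, and digits 0,1,4,6,7,8 already taken and all letters distinct, O+E≡B (mod 10) forces B=2. So B=2.
Step 8. [col 5: T + C ≡ C (mod 10)] column 5 reads T+C+carry(1)=C with nothing yet; with digits 0,1,2,4,6,7,8 already taken and all letters distinct, the only value for T is 9, so T=9.
Step 9. [col 5: T + C ≡ C (mod 10)] column 5 (T + C ≡ C (mod 10), carry-in 1) doesn't pin C yet; pick C=3 and continue ⇒ C=3.
Step 10. [col 6: S + A ≡ E (mod 10)] column 6 reads S+A+carry(1)=E with S=8, E=4; with digits 0,1,2,3,4,6,7,8,9 already taken and all letters distinct, the only value for A is 5 ⇒ A=5.

Answer: A=5, B=2, C=3, E=4, N=0, O=7, S=8, T=9, V=6, Y=1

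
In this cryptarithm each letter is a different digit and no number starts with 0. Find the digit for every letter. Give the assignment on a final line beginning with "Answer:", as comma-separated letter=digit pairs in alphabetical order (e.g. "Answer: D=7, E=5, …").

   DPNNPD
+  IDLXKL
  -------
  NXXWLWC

Step 1. [col 1: D + L ≡ C (mod 10)] D=3 is one option consistent with column 1 (D + L ≡ C (mod 10), carry-in 0) — take it, so D=3.
Step 2. [N] the sum has 7 digits but both addends have 6; that extra leading digit N is the final carry, namely 1. So N=1.
Step 3. [col 1: D + L ≡ C (mod 10)] several values work for L in column 1 (D + L ≡ C (mod 10), carry-in 0); try L=4, so L=4.
Step 4. [col 1: D + L ≡ C (mod 10)] from column 1 (D=3, L=4, carry-in 0, digits 1,3,4 already taken and all letters distinct): C must equal 7. So C=7.
Step 5. [col 2: P + K ≡ W (mod 10)] several values work for K in column 2 (P + K ≡ W (mod 10), carry-in 0); try K=6. So K=6.
Step 6. [col 2: P + K ≡ W (mod 10)] several values work for W in column 2 (P + K ≡ W (mod 10), carry-in 0); try W=5, so W=5.
Step 7. [col 2: P + K ≡ W (mod 10)] in column 2 we have P+K≡W with carry-in 0; given K=6, W=5 and digits 1,3,4,5,6,7 already taken and all letters distinct, that pins P to 9, so P=9.
Step 8. [col 3: N + X ≡ L (mod 10)] column 3: given N=1, L=4, carry-in 1, and digits 1,3,4,5,6,7,9 already taken and all letters distinct, N+X≡L (mod 10) forces X=2 ⇒ X=2.
Step 9. [col 6: D + I ≡ X (mod 10)] in column 6 we have D+I≡X with carry-in 1; given D=3, X=2 and digits 1,2,3,4,5,6,7,9 already taken and all letters distinct, that pins I to 8. So I=8.

Answer: C=7, D=3, I=8, K=6, L=4, N=1, P=9, W=5, X=2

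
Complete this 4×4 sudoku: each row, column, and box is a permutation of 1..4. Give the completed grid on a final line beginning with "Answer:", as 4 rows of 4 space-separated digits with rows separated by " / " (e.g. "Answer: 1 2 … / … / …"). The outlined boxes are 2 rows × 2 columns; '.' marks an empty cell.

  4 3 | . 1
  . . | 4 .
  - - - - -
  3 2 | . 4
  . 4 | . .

Step 1. [r4c3∈{1,2,3}] across col 3, 3 lands solely at r4c3. So r4c3=3.
Step 2. [r2c1∈{1,2}] col 1 places 2 nowhere but r2c1 ⇒ r2c1=2.
Step 3. [r4c4∈{2}] nothing but 2 survives at r4c4, so r4c4=2.
Step 4. [r1c3∈{2}] r1c3's peers cover all but 2 ⇒ r1c3=2.
Step 5. [r2c2∈{1}] r2c2 is down to just 1, so r2c2=1.
Step 6. [r4c1∈{1}] r4c1 is down to just 1 ⇒ r4c1=1.
Step 7. [r3c3∈{1}] only 1 remains possible at r3c3 ⇒ r3c3=1.
Step 8. [r2c4∈{3}] nothing but 3 survives at r2c4. So r2c4=3.

Answer: 4 3 2 1 / 2 1 4 3 / 3 2 1 4 / 1 4 3 2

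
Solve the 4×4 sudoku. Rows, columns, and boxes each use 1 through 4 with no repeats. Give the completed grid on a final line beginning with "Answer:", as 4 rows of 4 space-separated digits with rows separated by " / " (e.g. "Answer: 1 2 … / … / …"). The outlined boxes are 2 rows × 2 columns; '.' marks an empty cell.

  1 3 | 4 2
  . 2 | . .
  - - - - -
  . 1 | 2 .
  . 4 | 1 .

Step 1. [r4c4∈{3}] nothing but 3 survives at r4c4. So r4c4=3.
Step 2. [r4c1∈{2}] nothing but 2 survives at r4c1, so r4c1=2.
Step 3. [r2c3∈{3}] r2c3's peers cover all but 3. So r2c3=3.
Step 4. [r3c4∈{4}] r3c4 has the single candidate 4 ⇒ r3c4=4.
Step 5. [r3c1∈{3}] r3c1 is down to just 3. So r3c1=3.
Step 6. [r2c1∈{4}] nothing but 4 survives at r2c1 ⇒ r2c1=4.
Step 7. [r2c4∈{1}] r2c4 has the single candidate 1. So r2c4=1.

Answer: 1 3 4 2 / 4 2 3 1 / 3 1 2 4 / 2 4 1 3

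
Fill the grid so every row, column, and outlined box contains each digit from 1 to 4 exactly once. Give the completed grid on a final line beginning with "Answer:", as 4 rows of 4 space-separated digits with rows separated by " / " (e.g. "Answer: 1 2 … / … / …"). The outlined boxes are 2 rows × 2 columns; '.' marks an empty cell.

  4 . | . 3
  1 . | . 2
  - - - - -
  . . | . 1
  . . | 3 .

Step 1. [r4c1∈{2}] r4c1's peers cover all but 2 ⇒ r4c1=2.
Step 2. [r4c4∈{4}] r4c4's peers cover all but 4 ⇒ r4c4=4.
Step 3. [r3c2∈{3,4}] across row 3, 4 lands solely at r3c2, so r3c2=4.
Step 4. [r1c3∈{1}] r1c3 is down to just 1, so r1c3=1.
Step 5. [r3c3∈{2}] r3c3 has the single candidate 2 ⇒ r3c3=2.
Step 6. [r2c3∈{4}] only 4 remains possible at r2c3. So r2c3=4.
Step 7. [r4c2∈{1}] only 1 remains possible at r4c2. So r4c2=1.
Step 8. [r3c1∈{3}] r3c1's peers cover all but 3. So r3c1=3.
Step 9. [r1c2∈{2}] r1c2's peers cover all but 2 ⇒ r1c2=2.
Step 10. [r2c2∈{3}] nothing but 3 survives at r2c2, so r2c2=3.

Answer: 4 2 1 3 / 1 3 4 2 / 3 4 2 1 / 2 1 3 4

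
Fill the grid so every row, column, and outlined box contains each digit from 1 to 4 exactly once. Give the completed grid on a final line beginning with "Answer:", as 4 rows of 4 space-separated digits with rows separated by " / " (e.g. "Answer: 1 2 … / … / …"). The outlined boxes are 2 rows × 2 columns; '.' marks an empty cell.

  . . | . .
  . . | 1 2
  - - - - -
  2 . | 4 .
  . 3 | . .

Step 1. [r1c4∈{3,4}] in col 4, 4 fits only at r1c4, so r1c4=4.
Step 2. [r3c2∈{1}] r3c2's peers cover all but 1. So r3c2=1.
Step 3. [r2c1∈{3,4}] r2c1 is the only open cell in row 2 admitting 3. So r2c1=3.
Step 4. [r4c1∈{4}] r4c1's peers cover all but 4 ⇒ r4c1=4.
Step 5. [r3c4∈{3}] r3c4's peers cover all but 3. So r3c4=3.
Step 6. [r1c2∈{2}] only 2 remains possible at r1c2. So r1c2=2.
Step 7. [r4c4∈{1}] nothing but 1 survives at r4c4. So r4c4=1.
Step 8. [r1c3∈{3}] r1c3 is down to just 3 ⇒ r1c3=3.
Step 9. [r1c1∈{1}] only 1 remains possible at r1c1. So r1c1=1.
Step 10. [r4c3∈{2}] r4c3's peers cover all but 2, so r4c3=2.
Step 11. [r2c2∈{4}] r2c2's peers cover all but 4 ⇒ r2c2=4.

Answer: 1 2 3 4 / 3 4 1 2 / 2 1 4 3 / 4 3 2 1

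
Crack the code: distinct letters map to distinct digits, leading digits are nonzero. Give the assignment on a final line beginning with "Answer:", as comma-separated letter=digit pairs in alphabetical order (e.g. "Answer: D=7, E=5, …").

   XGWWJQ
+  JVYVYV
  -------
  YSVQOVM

Step 1. [col 1: Q + V ≡ M (mod 10)] several values work for M in column 1 (Q + V ≡ M (mod 10), carry-in 0); try M=5 ⇒ M=5.
Step 2. [col 1: Q + V ≡ M (mod 10)] column 1 (Q + V ≡ M (mod 10), carry-in 0) doesn't pin V yet; pick V=6 and continue. So V=6.
Step 3. [col 1: Q + V ≡ M (mod 10)] column 1 reads Q+V+carry(0)=M with V=6, M=5; with digits 5,6 already taken and all letters distinct, the only value for Q is 9. So Q=9.
Step 4. [col 2: J + Y ≡ V (mod 10)] column 2 (J + Y ≡ V (mod 10), carry-in 1) doesn't pin Y yet; pick Y=1 and continue, so Y=1.
Step 5. [col 2: J + Y ≡ V (mod 10)] from column 2 (Y=1, V=6, carry-in 1, digits 1,5,6,9 already taken and all letters distinct): J must equal 4 ⇒ J=4.
Step 6. [col 3: W + V ≡ O (mod 10)] W=7 is one option consistent with column 3 (W + V ≡ O (mod 10), carry-in 0) — take it, so W=7.
Step 7. [col 3: W + V ≡ O (mod 10)] from column 3 (W=7, V=6, carry-in 0, digits 1,4,5,6,7,9 already taken and all letters distinct): O must equal 3 ⇒ O=3.
Step 8. [col 5: G + V ≡ V (mod 10)] from column 5 (V=6, carry-in 0, digits 1,3,4,5,6,7,9 already taken and all letters distinct): G must equal 0, so G=0.
Step 9. [col 6: X + J ≡ S (mod 10)] from column 6 (J=4, carry-in 0, digits 0,1,3,4,5,6,7,9 already taken and all letters distinct): S must equal 2. So S=2.
Step 10. [col 6: X + J ≡ S (mod 10)] column 6: given J=4, S=2, carry-in 0, and digits 0,1,2,3,4,5,6,7,9 already taken and all letters distinct, X+J≡S (mod 10) forces X=8 ⇒ X=8.

Answer: G=0, J=4, M=5, O=3, Q=9, S=2, V=6, W=7, X=8, Y=1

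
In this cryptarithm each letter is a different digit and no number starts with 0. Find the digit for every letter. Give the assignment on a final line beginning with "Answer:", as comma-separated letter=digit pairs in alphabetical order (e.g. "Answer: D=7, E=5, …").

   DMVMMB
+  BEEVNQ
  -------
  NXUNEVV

Step 1. [col 1: B + Q ≡ V (mod 10)] B=5 is one option consistent with column 1 (B + Q ≡ V (mod 10), carry-in 0) — take it ⇒ B=5.
Step 2. [N] N is the leading digit of a 7-digit sum of two 6-digit numbers; the final carry is exactly 1, so N=1.
Step 3. [col 1: B + Q ≡ V (mod 10)] no forcing yet in column 1 (carry-in 0); V=7 is free and consistent — try it. So V=7.
Step 4. [col 1: B + Q ≡ V (mod 10)] in column 1 we have B+Q≡V with carry-in 0; given B=5, V=7 and digits 1,5,7 already taken and all letters distinct, that pins Q to 2, so Q=2.
Step 5. [col 2: M + N ≡ V (mod 10)] column 2: given N=1, V=7, carry-in 0, and digits 1,2,5,7 already taken and all letters distinct, M+N≡V (mod 10) forces M=6 ⇒ M=6.
Step 6. [col 3: M + V ≡ E (mod 10)] in column 3 we have M+V≡E with carry-in 0; given M=6, V=7 and digits 1,2,5,6,7 already taken and all letters distinct, that pins E to 3 ⇒ E=3.
Step 7. [col 5: M + E ≡ U (mod 10)] from column 5 (M=6, E=3, carry-in 1, digits 1,2,3,5,6,7 already taken and all letters distinct): U must equal 0, so U=0.
Step 8. [col 6: D + B ≡ X (mod 10)] column 6: given B=5, carry-in 1, and digits 0,1,2,3,5,6,7 already taken and all letters distinct, D+B≡X (mod 10) forces D=8, so D=8.
Step 9. [col 6: D + B ≡ X (mod 10)] in column 6 we have D+B≡X with carry-in 1; given D=8, B=5 and digits 0,1,2,3,5,6,7,8 already taken and all letters distinct, that pins X to 4, so X=4.

Answer: B=5, D=8, E=3, M=6, N=1, Q=2, U=0, V=7, X=4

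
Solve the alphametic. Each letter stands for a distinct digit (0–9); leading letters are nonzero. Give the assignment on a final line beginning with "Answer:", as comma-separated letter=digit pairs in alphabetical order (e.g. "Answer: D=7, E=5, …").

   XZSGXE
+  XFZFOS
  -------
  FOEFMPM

Step 1. [col 1: E + S ≡ M (mod 10)] no forcing yet in column 1 (carry-in 0); E=9 is free and consistent — try it. So E=9.
Step 2. [col 1: E + S ≡ M (mod 10)] several values work for M in column 1 (E + S ≡ M (mod 10), carry-in 0); try M=3. So M=3.
Step 3. [col 1: E + S ≡ M (mod 10)] column 1 reads E+S+carry(0)=M with E=9, M=3; with digits 3,9 already taken and all letters distinct, the only value for S is 4. So S=4.
Step 4. [F] adding two 6-digit numbers gives at most 6+1 digits, and here it does — F is that final carry and must be 1 ⇒ F=1.
Step 5. [col 2: X + O ≡ P (mod 10)] column 2 (X + O ≡ P (mod 10), carry-in 1) doesn't pin X yet; pick X=5 and continue. So X=5.
Step 6. [col 2: X + O ≡ P (mod 10)] several values work for O in column 2 (X + O ≡ P (mod 10), carry-in 1); try O=0 ⇒ O=0.
Step 7. [col 2: X + O ≡ P (mod 10)] in column 2 we have X+O≡P with carry-in 1; given X=5, O=0 and digits 0,1,3,4,5,9 already taken and all letters distinct, that pins P to 6, so P=6.
Step 8. [col 3: G + F ≡ M (mod 10)] in column 3 we have G+F≡M with carry-in 0; given F=1, M=3 and digits 0,1,3,4,5,6,9 already taken and all letters distinct, that pins G to 2. So G=2.
Step 9. [col 4: S + Z ≡ F (mod 10)] from column 4 (S=4, F=1, carry-in 0, digits 0,1,2,3,4,5,6,9 already taken and all letters distinct): Z must equal 7, so Z=7.

Answer: E=9, F=1, G=2, M=3, O=0, P=6, S=4, X=5, Z=7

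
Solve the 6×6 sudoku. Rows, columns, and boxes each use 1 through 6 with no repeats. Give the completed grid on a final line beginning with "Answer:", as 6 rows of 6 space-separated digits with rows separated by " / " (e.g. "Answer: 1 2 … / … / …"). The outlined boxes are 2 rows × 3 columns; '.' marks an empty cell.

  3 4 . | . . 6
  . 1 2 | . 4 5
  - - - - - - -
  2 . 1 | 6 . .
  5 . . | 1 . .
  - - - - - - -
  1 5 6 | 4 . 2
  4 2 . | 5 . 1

Step 1. [r3c2∈{3}] nothing but 3 survives at r3c2 ⇒ r3c2=3.
Step 2. [r4c5∈{2,3}] row 4 places 2 nowhere but r4c5. So r4c5=2.
Step 3. [r3c6∈{4}] only 4 remains possible at r3c6, so r3c6=4.
Step 4. [r6c3∈{3}] r6c3's peers cover all but 3, so r6c3=3.
Step 5. [r4c2∈{6}] r4c2 is down to just 6. So r4c2=6.
Step 6. [r2c1∈{6}] r2c1 has the single candidate 6 ⇒ r2c1=6.
Step 7. [r4c3∈{4}] r4c3's peers cover all but 4 ⇒ r4c3=4.
Step 8. [r4c6∈{3}] r4c6 is down to just 3 ⇒ r4c6=3.
Step 9. [r3c5∈{5}] r3c5 is down to just 5 ⇒ r3c5=5.
Step 10. [r5c5∈{3}] only 3 remains possible at r5c5. So r5c5=3.
Step 11. [r1c4∈{2}] nothing but 2 survives at r1c4. So r1c4=2.
Step 12. [r6c5∈{6}] r6c5's peers cover all but 6 ⇒ r6c5=6.
Step 13. [r1c5∈{1}] r1c5 is down to just 1, so r1c5=1.
Step 14. [r1c3∈{5}] only 5 remains possible at r1c3 ⇒ r1c3=5.
Step 15. [r2c4∈{3}] r2c4's peers cover all but 3, so r2c4=3.

Answer: 3 4 5 2 1 6 / 6 1 2 3 4 5 / 2 3 1 6 5 4 / 5 6 4 1 2 3 / 1 5 6 4 3 2 / 4 2 3 5 6 1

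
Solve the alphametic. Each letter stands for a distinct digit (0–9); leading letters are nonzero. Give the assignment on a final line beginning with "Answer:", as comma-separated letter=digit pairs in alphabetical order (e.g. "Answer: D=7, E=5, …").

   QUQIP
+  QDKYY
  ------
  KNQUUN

Step 1. [col 1: P + Y ≡ N (mod 10)] N=5 is one option consistent with column 1 (P + Y ≡ N (mod 10), carry-in 0) — take it ⇒ N=5.
Step 2. [K] K is the leading digit of a 6-digit sum of two 5-digit numbers; the final carry is exactly 1 ⇒ K=1.
Step 3. [col 1: P + Y ≡ N (mod 10)] several values work for Y in column 1 (P + Y ≡ N (mod 10), carry-in 0); try Y=2 ⇒ Y=2.
Step 4. [col 1: P + Y ≡ N (mod 10)] column 1 reads P+Y+carry(0)=N with Y=2, N=5; with digits 1,2,5 already taken and all letters distinct, the only value for P is 3 ⇒ P=3.
Step 5. [col 2: I + Y ≡ U (mod 10)] no forcing yet in column 2 (carry-in 0); I=6 is free and consistent — try it, so I=6.
Step 6. [col 2: I + Y ≡ U (mod 10)] from column 2 (I=6, Y=2, carry-in 0, digits 1,2,3,5,6 already taken and all letters distinct): U must equal 8 ⇒ U=8.
Step 7. [col 3: Q + K ≡ U (mod 10)] column 3 reads Q+K+carry(0)=U with K=1, U=8; with digits 1,2,3,5,6,8 already taken and all letters distinct, the only value for Q is 7. So Q=7.
Step 8. [col 4: U + D ≡ Q (mod 10)] column 4: given U=8, Q=7, carry-in 0, and digits 1,2,3,5,6,7,8 already taken and all letters distinct, U+D≡Q (mod 10) forces D=9, so D=9.

Answer: D=9, I=6, K=1, N=5, P=3, Q=7, U=8, Y=2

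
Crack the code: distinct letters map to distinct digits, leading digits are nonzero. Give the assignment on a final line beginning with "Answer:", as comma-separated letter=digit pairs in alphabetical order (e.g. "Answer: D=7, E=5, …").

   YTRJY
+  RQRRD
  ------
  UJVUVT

Step 1. [col 1: Y + D ≡ T (mod 10)] no forcing yet in column 1 (carry-in 0); T=7 is free and consistent — try it, so T=7.
Step 2. [col 1: Y + D ≡ T (mod 10)] no forcing yet in column 1 (carry-in 0); Y=8 is free and consistent — try it, so Y=8.
Step 3. [U] adding two 5-digit numbers gives at most 5+1 digits, and here it does — U is that final carry and must be 1. So U=1.
Step 4. [col 1: Y + D ≡ T (mod 10)] from column 1 (Y=8, T=7, carry-in 0, digits 1,7,8 already taken and all letters distinct): D must equal 9 ⇒ D=9.
Step 5. [col 2: J + R ≡ V (mod 10)] V=0 is one option consistent with column 2 (J + R ≡ V (mod 10), carry-in 1) — take it. So V=0.
Step 6. [col 2: J + R ≡ V (mod 10)] J=4 is one option consistent with column 2 (J + R ≡ V (mod 10), carry-in 1) — take it ⇒ J=4.
Step 7. [col 2: J + R ≡ V (mod 10)] column 2 reads J+R+carry(1)=V with J=4, V=0; with digits 0,1,4,7,8,9 already taken and all letters distinct, the only value for R is 5, so R=5.
Step 8. [col 4: T + Q ≡ V (mod 10)] column 4: given T=7, V=0, carry-in 1, and digits 0,1,4,5,7,8,9 already taken and all letters distinct, T+Q≡V (mod 10) forces Q=2 ⇒ Q=2.

Answer: D=9, J=4, Q=2, R=5, T=7, U=1, V=0, Y=8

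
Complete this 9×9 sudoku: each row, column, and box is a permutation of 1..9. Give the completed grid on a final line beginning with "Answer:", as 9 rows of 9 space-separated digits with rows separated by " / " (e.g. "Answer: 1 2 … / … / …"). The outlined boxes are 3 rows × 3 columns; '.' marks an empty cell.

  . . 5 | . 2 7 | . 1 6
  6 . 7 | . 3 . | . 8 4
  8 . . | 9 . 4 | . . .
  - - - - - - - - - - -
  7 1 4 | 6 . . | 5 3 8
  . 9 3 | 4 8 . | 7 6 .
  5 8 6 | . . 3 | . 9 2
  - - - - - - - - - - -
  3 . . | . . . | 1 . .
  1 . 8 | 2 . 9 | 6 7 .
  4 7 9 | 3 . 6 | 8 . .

Step 1. [r9c9∈{5}] r9c9 has the single candidate 5 ⇒ r9c9=5.
Step 2. [r5c6∈{1,2,5}] r5c6 is the only open cell in row 5 admitting 5, so r5c6=5.
Step 3. [r2c2∈{2}] r2c2 is down to just 2. So r2c2=2.
Step 4. [r3c2∈{3}] r3c2 has the single candidate 3. So r3c2=3.
Step 5. [r2c4∈{1,5}] row 2 places 5 nowhere but r2c4 ⇒ r2c4=5.
Step 6. [r8c5∈{4,5}] row 8 places 4 nowhere but r8c5, so r8c5=4.
Step 7. [r6c4∈{1,7}] 1 has one home in col 4: r6c4 ⇒ r6c4=1.
Step 8. [r9c8∈{2}] r9c8 has the single candidate 2. So r9c8=2.
Step 9. [r7c5∈{5,7}] in col 5, 5 fits only at r7c5 ⇒ r7c5=5.
Step 10. [r2c6∈{1}] only 1 remains possible at r2c6 ⇒ r2c6=1.
Step 11. [r7c4∈{7,8}] r7c4 is the only open cell in row 7 admitting 7, so r7c4=7.
Step 12. [r2c7∈{9}] only 9 remains possible at r2c7, so r2c7=9.
Step 13. [r7c6∈{8}] r7c6's peers cover all but 8. So r7c6=8.
Step 14. [r1c4∈{8}] only 8 remains possible at r1c4. So r1c4=8.
Step 15. [r3c7∈{2}] nothing but 2 survives at r3c7. So r3c7=2.
Step 16. [r4c6∈{2}] r4c6 is down to just 2. So r4c6=2.
Step 17. [r7c8∈{4}] r7c8 has the single candidate 4, so r7c8=4.
Step 18. [r7c2∈{6}] r7c2's peers cover all but 6 ⇒ r7c2=6.
Step 19. [r6c5∈{7}] r6c5 has the single candidate 7, so r6c5=7.
Step 20. [r6c7∈{4}] r6c7 is down to just 4 ⇒ r6c7=4.
Step 21. [r3c3∈{1}] nothing but 1 survives at r3c3. So r3c3=1.
Step 22. [r5c1∈{2}] r5c1's peers cover all but 2. So r5c1=2.
Step 23. [r1c2∈{4}] r1c2 is down to just 4 ⇒ r1c2=4.
Step 24. [r4c5∈{9}] nothing but 9 survives at r4c5, so r4c5=9.
Step 25. [r8c9∈{3}] nothing but 3 survives at r8c9, so r8c9=3.
Step 26. [r1c7∈{3}] r1c7 is down to just 3. So r1c7=3.
Step 27. [r7c9∈{9}] nothing but 9 survives at r7c9. So r7c9=9.
Step 28. [r7c3∈{2}] only 2 remains possible at r7c3. So r7c3=2.
Step 29. [r3c8∈{5}] r3c8's peers cover all but 5, so r3c8=5.
Step 30. [r1c1∈{9}] r1c1 is down to just 9, so r1c1=9.
Step 31. [r9c5∈{1}] r9c5 is down to just 1. So r9c5=1.
Step 32. [r3c9∈{7}] r3c9 is down to just 7, so r3c9=7.
Step 33. [r5c9∈{1}] r5c9 is down to just 1. So r5c9=1.
Step 34. [r3c5∈{6}] r3c5 is down to just 6 ⇒ r3c5=6.
Step 35. [r8c2∈{5}] r8c2 is down to just 5. So r8c2=5.

Answer: 9 4 5 8 2 7 3 1 6 / 6 2 7 5 3 1 9 8 4 / 8 3 1 9 6 4 2 5 7 / 7 1 4 6 9 2 5 3 8 / 2 9 3 4 8 5 7 6 1 / 5 8 6 1 7 3 4 9 2 / 3 6 2 7 5 8 1 4 9 / 1 5 8 2 4 9 6 7 3 / 4 7 9 3 1 6 8 2 5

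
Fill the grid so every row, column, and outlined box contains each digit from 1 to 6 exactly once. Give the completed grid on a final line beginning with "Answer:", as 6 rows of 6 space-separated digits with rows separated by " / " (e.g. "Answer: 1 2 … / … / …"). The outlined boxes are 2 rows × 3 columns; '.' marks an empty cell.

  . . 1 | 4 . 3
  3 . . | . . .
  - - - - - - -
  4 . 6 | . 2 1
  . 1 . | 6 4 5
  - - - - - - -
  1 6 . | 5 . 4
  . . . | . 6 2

Step 1. [r3c2∈{3,5}] row 3 places 5 nowhere but r3c2 ⇒ r3c2=5.
Step 2. [r6c2∈{3,4}] across col 2, 3 lands solely at r6c2, so r6c2=3.
Step 3. [r1c2∈{2}] nothing but 2 survives at r1c2. So r1c2=2.
Step 4. [r1c5∈{5}] r1c5 has the single candidate 5 ⇒ r1c5=5.
Step 5. [r6c3∈{4,5}] in row 6, 4 fits only at r6c3 ⇒ r6c3=4.
Step 6. [r5c3∈{2}] r5c3 has the single candidate 2, so r5c3=2.
Step 7. [r2c4∈{1,2}] 2 has one home in row 2: r2c4 ⇒ r2c4=2.
Step 8. [r1c1∈{6}] only 6 remains possible at r1c1. So r1c1=6.
Step 9. [r4c3∈{3}] only 3 remains possible at r4c3. So r4c3=3.
Step 10. [r4c1∈{2}] r4c1 is down to just 2, so r4c1=2.
Step 11. [r6c1∈{5}] r6c1's peers cover all but 5 ⇒ r6c1=5.
Step 12. [r2c3∈{5}] r2c3 is down to just 5. So r2c3=5.
Step 13. [r6c4∈{1}] r6c4's peers cover all but 1 ⇒ r6c4=1.
Step 14. [r5c5∈{3}] r5c5 is down to just 3. So r5c5=3.
Step 15. [r2c5∈{1}] r2c5 is down to just 1, so r2c5=1.
Step 16. [r2c6∈{6}] r2c6 has the single candidate 6, so r2c6=6.
Step 17. [r2c2∈{4}] r2c2 is down to just 4. So r2c2=4.
Step 18. [r3c4∈{3}] r3c4 is down to just 3 ⇒ r3c4=3.

Answer: 6 2 1 4 5 3 / 3 4 5 2 1 6 / 4 5 6 3 2 1 / 2 1 3 6 4 5 / 1 6 2 5 3 4 / 5 3 4 1 6 2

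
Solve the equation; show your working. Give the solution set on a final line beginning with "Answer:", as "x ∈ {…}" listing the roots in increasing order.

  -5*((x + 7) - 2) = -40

Step 1. [-5*((x + 7) - 2) = -40] -5·(inner) — divide through by -5. So div: (x + 7) - 2 = 8.
Step 2. [(x + 7) - 2 = 8] add 2: x sits inside (… - 2). So sub: x + 7 = 10.
Step 3. [x + 7 = 10] subtract 7: x sits inside (… + 7), so sub: x = 3.

Answer: x ∈ {3}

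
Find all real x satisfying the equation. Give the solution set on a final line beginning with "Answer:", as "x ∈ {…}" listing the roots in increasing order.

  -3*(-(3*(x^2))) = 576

Step 1. [-3*(-(3*(x^2))) = 576] -3 out front; divide by -3, so div: -(3*(x^2)) = -192.
Step 2. [-(3*(x^2)) = -192] LHS negated; negate both sides. So neg: 3*(x^2) = 192.
Step 3. [3*(x^2) = 192] LHS = 3·(…); ÷3 both sides, so div: x^2 = 64.
Step 4. [x^2 = 64] 64 ≥ 0, LHS is (·)² — take ±√ ⇒ sqrt: x = 8 or -8.

Answer: x ∈ {-8, 8}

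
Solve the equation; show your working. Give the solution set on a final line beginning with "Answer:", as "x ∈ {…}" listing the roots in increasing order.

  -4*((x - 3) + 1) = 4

Step 1. [-4*((x - 3) + 1) = 4] divide by the outer -4 ⇒ div: (x - 3) + 1 = -1.
Step 2. [(x - 3) + 1 = -1] 1 comes off first (subtract 1). So sub: x - 3 = -2.
Step 3. [x - 3 = -2] the outer -3 inverts by adding 3. So sub: x = 1.

Answer: x ∈ {1}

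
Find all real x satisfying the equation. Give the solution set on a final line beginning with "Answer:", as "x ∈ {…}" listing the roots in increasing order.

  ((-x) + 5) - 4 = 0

Step 1. [((-x) + 5) - 4 = 0] 4 comes off first (add 4) ⇒ sub: (-x) + 5 = 4.
Step 2. [(-x) + 5 = 4] 5 comes off first (subtract 5). So sub: -x = -1.
Step 3. [-x = -1] flip signs both sides, so neg: x = 1.

Answer: x ∈ {1}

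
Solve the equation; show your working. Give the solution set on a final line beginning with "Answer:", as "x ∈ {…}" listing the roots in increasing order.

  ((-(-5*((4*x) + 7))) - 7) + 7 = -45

Step 1. [((-(-5*((4*x) + 7))) - 7) + 7 = -45] peel the +7: subtract 7 from each side ⇒ sub: (-(-5*((4*x) + 7))) - 7 = -52.
Step 2. [(-(-5*((4*x) + 7))) - 7 = -52] the outer -7 inverts by adding 7. So sub: -(-5*((4*x) + 7)) = -45.
Step 3. [-(-5*((4*x) + 7)) = -45] flip signs both sides. So neg: -5*((4*x) + 7) = 45.
Step 4. [-5*((4*x) + 7) = 45] divide by the outer -5 ⇒ div: (4*x) + 7 = -9.
Step 5. [(4*x) + 7 = -9] peel the +7: subtract 7 from each side ⇒ sub: 4*x = -16.
Step 6. [4*x = -16] divide by the outer 4, so div: x = -4.

Answer: x ∈ {-4}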